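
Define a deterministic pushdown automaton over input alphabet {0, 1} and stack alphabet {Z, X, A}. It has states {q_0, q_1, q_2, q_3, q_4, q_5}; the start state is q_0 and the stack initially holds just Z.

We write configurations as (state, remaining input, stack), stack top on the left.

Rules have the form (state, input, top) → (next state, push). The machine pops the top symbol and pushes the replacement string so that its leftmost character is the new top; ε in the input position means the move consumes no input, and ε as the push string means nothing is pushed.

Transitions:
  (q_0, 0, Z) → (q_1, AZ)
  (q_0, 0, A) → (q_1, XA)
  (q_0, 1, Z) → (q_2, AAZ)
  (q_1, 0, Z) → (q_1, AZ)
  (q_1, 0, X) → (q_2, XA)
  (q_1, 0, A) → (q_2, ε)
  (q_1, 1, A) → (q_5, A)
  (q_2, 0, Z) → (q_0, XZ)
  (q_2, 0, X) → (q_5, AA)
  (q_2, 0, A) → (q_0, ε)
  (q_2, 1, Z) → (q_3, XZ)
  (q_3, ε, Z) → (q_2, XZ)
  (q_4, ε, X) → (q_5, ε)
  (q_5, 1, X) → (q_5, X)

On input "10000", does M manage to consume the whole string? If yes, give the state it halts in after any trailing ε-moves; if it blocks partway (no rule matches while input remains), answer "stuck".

(q_0, 10000, Z)
  read 1, top Z: go to q_2, push AAZ → (q_2, 0000, AAZ)
  read 0, top A: go to q_0, push ε → (q_0, 000, AZ)
  read 0, top A: go to q_1, push XA → (q_1, 00, XAZ)
  read 0, top X: go to q_2, push XA → (q_2, 0, XAAZ)
  read 0, top X: go to q_5, push AA → (q_5, ε, AAAAZ)
All input consumed; M is in state q_5.

q_5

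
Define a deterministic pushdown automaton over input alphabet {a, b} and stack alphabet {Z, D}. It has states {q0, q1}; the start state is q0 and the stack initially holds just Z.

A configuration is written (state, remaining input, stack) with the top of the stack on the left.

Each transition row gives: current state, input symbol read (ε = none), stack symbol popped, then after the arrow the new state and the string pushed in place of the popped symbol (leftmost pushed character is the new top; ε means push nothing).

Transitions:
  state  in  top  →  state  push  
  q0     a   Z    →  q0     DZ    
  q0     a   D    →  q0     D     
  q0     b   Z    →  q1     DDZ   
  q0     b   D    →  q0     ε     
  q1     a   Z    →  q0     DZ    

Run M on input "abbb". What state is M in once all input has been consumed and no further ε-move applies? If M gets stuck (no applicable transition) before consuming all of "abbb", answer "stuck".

stuck

(q0, abbb, Z)
  read a, top Z: go to q0, push DZ → (q0, bbb, DZ)
  read b, top D: go to q0, push ε → (q0, bb, Z)
  read b, top Z: go to q1, push DDZ → (q1, b, DDZ)
No transition for (q1, b, top D); M blocks with input b remaining.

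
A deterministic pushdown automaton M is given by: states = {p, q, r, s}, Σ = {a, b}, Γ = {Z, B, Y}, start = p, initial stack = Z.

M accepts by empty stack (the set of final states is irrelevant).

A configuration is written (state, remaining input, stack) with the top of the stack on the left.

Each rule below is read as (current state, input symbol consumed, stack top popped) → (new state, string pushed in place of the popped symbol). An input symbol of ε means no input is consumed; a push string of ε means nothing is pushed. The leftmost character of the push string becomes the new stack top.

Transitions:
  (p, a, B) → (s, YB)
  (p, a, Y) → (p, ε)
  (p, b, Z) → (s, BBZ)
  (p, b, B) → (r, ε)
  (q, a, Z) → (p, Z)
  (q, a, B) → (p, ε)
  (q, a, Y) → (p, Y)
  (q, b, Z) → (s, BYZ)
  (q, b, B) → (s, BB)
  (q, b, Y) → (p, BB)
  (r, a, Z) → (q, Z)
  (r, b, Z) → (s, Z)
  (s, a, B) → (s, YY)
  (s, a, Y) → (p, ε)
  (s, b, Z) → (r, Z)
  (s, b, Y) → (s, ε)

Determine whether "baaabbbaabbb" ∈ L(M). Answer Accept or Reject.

(p, baaabbbaabbb, Z) ⊢ (s, aaabbbaabbb, BBZ) ⊢ (s, aabbbaabbb, YYBZ) ⊢ (p, abbbaabbb, YBZ) ⊢ (p, bbbaabbb, BZ) ⊢ (r, bbaabbb, Z) ⊢ (s, baabbb, Z) ⊢ (r, aabbb, Z) ⊢ (q, abbb, Z) ⊢ (p, bbb, Z) ⊢ (s, bb, BBZ)
No transition applies at (s, bb, BBZ); input not fully consumed.

Reject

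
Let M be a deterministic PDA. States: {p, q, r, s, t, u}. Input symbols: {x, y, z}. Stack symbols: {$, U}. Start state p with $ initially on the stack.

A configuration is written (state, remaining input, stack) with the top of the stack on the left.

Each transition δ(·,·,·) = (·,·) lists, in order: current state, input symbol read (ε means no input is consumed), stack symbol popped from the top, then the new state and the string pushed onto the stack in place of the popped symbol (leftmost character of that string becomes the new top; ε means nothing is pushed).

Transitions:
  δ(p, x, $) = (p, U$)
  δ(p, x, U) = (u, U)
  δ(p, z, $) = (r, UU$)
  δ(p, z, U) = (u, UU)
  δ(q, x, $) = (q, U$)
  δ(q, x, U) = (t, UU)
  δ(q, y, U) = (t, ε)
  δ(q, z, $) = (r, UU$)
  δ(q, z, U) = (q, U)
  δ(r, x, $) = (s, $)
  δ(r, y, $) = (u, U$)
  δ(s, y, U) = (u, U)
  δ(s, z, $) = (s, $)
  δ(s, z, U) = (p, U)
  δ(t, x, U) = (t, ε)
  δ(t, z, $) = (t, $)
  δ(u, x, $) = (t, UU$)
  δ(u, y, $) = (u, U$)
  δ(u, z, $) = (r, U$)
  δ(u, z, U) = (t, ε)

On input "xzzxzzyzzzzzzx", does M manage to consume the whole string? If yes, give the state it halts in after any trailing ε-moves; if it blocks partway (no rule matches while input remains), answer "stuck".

stuck

(p, xzzxzzyzzzzzzx, $)
  read x, top $: go to p, push U$ → (p, zzxzzyzzzzzzx, U$)
  read z, top U: go to u, push UU → (u, zxzzyzzzzzzx, UU$)
  read z, top U: go to t, push ε → (t, xzzyzzzzzzx, U$)
  read x, top U: go to t, push ε → (t, zzyzzzzzzx, $)
  read z, top $: go to t, push $ → (t, zyzzzzzzx, $)
  read z, top $: go to t, push $ → (t, yzzzzzzx, $)
No transition for (t, y, top $); M blocks with input yzzzzzzx remaining.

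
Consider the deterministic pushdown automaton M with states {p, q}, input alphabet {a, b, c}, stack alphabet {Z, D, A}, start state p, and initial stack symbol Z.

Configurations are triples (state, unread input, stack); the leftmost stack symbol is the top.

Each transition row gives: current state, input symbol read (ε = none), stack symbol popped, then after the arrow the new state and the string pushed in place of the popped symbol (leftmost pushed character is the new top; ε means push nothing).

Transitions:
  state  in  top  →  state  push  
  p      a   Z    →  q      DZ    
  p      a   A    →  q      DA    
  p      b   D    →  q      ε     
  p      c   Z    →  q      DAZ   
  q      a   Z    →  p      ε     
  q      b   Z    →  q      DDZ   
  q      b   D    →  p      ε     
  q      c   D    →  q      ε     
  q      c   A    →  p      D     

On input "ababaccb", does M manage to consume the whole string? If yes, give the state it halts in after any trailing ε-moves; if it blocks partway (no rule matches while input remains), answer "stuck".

(p, ababaccb, Z) ⊢ (q, babaccb, DZ) ⊢ (p, abaccb, Z) ⊢ (q, baccb, DZ) ⊢ (p, accb, Z) ⊢ (q, ccb, DZ) ⊢ (q, cb, Z)
No transition for (q, c, top Z); M blocks with input cb remaining.

stuck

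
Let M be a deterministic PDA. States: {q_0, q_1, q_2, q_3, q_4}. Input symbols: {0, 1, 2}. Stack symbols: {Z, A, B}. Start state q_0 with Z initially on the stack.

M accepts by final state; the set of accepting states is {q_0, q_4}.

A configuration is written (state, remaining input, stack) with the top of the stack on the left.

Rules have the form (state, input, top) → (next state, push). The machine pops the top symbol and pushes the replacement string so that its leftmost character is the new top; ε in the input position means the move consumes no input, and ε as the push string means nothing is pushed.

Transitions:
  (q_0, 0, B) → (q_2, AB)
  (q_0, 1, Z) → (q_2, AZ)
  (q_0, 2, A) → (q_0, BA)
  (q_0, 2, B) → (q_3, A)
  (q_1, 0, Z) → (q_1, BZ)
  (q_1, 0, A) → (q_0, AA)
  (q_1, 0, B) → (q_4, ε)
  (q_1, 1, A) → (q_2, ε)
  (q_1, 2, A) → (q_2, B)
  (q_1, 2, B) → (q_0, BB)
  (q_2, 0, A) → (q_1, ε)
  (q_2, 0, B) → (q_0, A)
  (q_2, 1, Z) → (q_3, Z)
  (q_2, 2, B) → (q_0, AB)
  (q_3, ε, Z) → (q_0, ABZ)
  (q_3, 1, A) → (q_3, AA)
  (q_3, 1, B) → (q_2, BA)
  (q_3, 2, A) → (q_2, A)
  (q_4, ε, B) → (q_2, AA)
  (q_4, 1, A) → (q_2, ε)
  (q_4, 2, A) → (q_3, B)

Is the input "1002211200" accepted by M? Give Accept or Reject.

Accept

(q_0, 1002211200, Z)
  read 1, top Z: go to q_2, push AZ → (q_2, 002211200, AZ)
  read 0, top A: go to q_1, push ε → (q_1, 02211200, Z)
  read 0, top Z: go to q_1, push BZ → (q_1, 2211200, BZ)
  read 2, top B: go to q_0, push BB → (q_0, 211200, BBZ)
  read 2, top B: go to q_3, push A → (q_3, 11200, ABZ)
  read 1, top A: go to q_3, push AA → (q_3, 1200, AABZ)
  read 1, top A: go to q_3, push AA → (q_3, 200, AAABZ)
  read 2, top A: go to q_2, push A → (q_2, 00, AAABZ)
  read 0, top A: go to q_1, push ε → (q_1, 0, AABZ)
  read 0, top A: go to q_0, push AA → (q_0, ε, AAABZ)
All input consumed; state q_0 ∈ F.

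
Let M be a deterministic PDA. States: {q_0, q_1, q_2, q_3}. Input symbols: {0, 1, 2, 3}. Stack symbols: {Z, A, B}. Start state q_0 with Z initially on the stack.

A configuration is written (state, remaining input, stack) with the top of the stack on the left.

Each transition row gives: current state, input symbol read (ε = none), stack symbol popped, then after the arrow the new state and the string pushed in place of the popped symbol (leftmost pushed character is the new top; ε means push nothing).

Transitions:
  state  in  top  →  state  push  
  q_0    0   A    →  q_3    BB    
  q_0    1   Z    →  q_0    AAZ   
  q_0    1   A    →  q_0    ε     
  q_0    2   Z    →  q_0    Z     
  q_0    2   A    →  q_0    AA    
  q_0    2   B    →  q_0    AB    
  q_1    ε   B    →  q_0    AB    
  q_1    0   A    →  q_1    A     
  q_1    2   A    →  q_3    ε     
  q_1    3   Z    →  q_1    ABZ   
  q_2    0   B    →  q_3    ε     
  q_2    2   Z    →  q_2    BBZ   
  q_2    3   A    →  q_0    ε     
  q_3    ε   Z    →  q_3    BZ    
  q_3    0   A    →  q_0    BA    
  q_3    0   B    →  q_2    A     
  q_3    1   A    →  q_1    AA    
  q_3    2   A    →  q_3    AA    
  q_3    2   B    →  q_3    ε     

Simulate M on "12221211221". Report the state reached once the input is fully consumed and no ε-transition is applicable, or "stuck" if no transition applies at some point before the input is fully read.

(q_0, 12221211221, Z)
  read 1, top Z: go to q_0, push AAZ → (q_0, 2221211221, AAZ)
  read 2, top A: go to q_0, push AA → (q_0, 221211221, AAAZ)
  read 2, top A: go to q_0, push AA → (q_0, 21211221, AAAAZ)
  read 2, top A: go to q_0, push AA → (q_0, 1211221, AAAAAZ)
  read 1, top A: go to q_0, push ε → (q_0, 211221, AAAAZ)
  read 2, top A: go to q_0, push AA → (q_0, 11221, AAAAAZ)
  read 1, top A: go to q_0, push ε → (q_0, 1221, AAAAZ)
  read 1, top A: go to q_0, push ε → (q_0, 221, AAAZ)
  read 2, top A: go to q_0, push AA → (q_0, 21, AAAAZ)
  read 2, top A: go to q_0, push AA → (q_0, 1, AAAAAZ)
  read 1, top A: go to q_0, push ε → (q_0, ε, AAAAZ)
All input consumed; M is in state q_0.

q_0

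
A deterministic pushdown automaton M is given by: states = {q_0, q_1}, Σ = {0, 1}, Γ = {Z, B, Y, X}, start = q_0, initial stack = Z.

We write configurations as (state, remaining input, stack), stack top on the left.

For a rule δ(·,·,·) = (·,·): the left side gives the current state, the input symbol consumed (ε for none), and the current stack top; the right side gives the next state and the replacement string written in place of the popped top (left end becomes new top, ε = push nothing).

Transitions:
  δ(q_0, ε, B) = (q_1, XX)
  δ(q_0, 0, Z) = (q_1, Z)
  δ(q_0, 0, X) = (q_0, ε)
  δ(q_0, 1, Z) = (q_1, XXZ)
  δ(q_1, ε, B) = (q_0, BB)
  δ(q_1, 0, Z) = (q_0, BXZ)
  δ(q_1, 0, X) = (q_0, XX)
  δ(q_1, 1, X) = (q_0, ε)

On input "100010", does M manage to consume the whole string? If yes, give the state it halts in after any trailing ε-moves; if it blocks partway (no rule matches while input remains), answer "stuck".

(q_0, 100010, Z)
  read 1, top Z: go to q_1, push XXZ → (q_1, 00010, XXZ)
  read 0, top X: go to q_0, push XX → (q_0, 0010, XXXZ)
  read 0, top X: go to q_0, push ε → (q_0, 010, XXZ)
  read 0, top X: go to q_0, push ε → (q_0, 10, XZ)
No transition for (q_0, 1, top X); M blocks with input 10 remaining.

stuck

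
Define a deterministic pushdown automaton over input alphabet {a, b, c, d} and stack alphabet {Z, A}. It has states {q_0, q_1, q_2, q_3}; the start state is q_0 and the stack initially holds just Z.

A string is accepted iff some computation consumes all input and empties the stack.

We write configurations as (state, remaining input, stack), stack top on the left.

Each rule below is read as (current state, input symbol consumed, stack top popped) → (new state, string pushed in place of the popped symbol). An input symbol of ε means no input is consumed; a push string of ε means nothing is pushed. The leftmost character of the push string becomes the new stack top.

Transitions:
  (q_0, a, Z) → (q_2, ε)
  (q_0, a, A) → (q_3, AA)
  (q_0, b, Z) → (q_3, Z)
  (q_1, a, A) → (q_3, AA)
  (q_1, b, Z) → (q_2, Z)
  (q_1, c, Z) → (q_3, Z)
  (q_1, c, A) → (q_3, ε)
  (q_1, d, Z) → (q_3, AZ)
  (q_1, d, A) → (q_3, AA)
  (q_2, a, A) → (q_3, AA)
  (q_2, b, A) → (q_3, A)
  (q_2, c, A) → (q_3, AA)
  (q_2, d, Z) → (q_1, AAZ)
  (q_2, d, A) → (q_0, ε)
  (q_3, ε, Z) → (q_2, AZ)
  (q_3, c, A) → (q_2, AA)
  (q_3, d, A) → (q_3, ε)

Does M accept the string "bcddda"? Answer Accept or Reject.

Accept

(q_0, bcddda, Z)
  read b, top Z: go to q_3, push Z → (q_3, cddda, Z)
  ε-move, top Z: go to q_2, push AZ → (q_2, cddda, AZ)
  read c, top A: go to q_3, push AA → (q_3, ddda, AAZ)
  read d, top A: go to q_3, push ε → (q_3, dda, AZ)
  read d, top A: go to q_3, push ε → (q_3, da, Z)
  ε-move, top Z: go to q_2, push AZ → (q_2, da, AZ)
  read d, top A: go to q_0, push ε → (q_0, a, Z)
  read a, top Z: go to q_2, push ε → (q_2, ε, ε)
All input consumed and the stack is empty.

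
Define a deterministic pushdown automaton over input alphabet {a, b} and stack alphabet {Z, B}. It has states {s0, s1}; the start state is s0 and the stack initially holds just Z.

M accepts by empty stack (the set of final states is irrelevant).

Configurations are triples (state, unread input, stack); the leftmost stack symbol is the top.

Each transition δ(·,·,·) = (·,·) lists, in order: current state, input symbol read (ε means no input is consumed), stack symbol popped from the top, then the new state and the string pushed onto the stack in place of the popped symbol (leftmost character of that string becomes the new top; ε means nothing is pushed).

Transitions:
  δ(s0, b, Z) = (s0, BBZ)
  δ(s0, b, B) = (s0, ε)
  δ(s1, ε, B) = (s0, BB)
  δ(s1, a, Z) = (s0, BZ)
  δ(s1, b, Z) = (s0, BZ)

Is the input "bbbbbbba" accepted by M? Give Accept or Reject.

Reject

(s0, bbbbbbba, Z) ⊢ (s0, bbbbbba, BBZ) ⊢ (s0, bbbbba, BZ) ⊢ (s0, bbbba, Z) ⊢ (s0, bbba, BBZ) ⊢ (s0, bba, BZ) ⊢ (s0, ba, Z) ⊢ (s0, a, BBZ)
No transition applies at (s0, a, BBZ); input not fully consumed.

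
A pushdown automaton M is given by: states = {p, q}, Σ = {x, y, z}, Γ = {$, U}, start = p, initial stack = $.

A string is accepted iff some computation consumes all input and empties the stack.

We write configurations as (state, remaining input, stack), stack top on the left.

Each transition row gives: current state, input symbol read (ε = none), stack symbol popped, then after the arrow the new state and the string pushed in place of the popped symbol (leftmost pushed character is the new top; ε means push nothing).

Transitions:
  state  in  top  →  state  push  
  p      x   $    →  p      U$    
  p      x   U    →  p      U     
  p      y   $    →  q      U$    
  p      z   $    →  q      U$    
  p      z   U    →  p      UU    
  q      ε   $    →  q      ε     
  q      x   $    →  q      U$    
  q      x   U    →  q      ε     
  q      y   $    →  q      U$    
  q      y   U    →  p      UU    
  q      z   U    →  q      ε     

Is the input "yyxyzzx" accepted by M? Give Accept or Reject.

Reject

No computation consumes all input and empties the stack.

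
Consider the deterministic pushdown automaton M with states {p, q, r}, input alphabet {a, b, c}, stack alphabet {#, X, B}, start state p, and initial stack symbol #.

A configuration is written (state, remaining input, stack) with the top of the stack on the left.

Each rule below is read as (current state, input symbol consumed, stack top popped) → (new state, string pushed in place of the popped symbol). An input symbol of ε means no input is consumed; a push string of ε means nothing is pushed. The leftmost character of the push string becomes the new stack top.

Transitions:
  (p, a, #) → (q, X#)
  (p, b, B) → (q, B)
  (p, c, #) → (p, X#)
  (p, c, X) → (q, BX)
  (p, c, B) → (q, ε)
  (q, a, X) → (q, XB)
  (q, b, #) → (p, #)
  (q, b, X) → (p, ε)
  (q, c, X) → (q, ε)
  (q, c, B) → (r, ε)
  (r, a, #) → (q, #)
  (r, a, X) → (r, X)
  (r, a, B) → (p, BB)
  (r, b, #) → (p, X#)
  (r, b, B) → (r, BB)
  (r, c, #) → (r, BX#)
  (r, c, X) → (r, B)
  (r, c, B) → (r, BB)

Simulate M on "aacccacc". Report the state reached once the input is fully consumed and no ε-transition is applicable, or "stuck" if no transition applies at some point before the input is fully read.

(p, aacccacc, #) ⊢ (q, acccacc, X#) ⊢ (q, cccacc, XB#) ⊢ (q, ccacc, B#) ⊢ (r, cacc, #) ⊢ (r, acc, BX#) ⊢ (p, cc, BBX#) ⊢ (q, c, BX#) ⊢ (r, ε, X#)
All input consumed; M is in state r.

r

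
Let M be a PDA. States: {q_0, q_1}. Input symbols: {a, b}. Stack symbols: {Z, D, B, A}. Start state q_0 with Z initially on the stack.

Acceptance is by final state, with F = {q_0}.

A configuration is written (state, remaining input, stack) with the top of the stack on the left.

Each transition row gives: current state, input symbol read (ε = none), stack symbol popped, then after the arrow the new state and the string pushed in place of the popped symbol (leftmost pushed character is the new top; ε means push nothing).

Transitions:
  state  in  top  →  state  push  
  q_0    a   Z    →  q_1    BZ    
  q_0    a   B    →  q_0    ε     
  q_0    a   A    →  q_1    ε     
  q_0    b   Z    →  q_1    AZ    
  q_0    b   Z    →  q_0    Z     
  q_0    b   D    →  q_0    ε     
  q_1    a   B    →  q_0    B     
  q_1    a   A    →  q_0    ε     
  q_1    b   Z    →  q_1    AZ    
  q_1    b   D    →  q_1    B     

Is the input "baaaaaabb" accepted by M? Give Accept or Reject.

One accepting computation: (q_0, baaaaaabb, Z) ⊢ (q_0, aaaaaabb, Z) ⊢ (q_1, aaaaabb, BZ) ⊢ (q_0, aaaabb, BZ) ⊢ (q_0, aaabb, Z) ⊢ (q_1, aabb, BZ) ⊢ (q_0, abb, BZ) ⊢ (q_0, bb, Z) ⊢ (q_0, b, Z) ⊢ (q_0, ε, Z)
All input consumed and state q_0 ∈ F.

Accept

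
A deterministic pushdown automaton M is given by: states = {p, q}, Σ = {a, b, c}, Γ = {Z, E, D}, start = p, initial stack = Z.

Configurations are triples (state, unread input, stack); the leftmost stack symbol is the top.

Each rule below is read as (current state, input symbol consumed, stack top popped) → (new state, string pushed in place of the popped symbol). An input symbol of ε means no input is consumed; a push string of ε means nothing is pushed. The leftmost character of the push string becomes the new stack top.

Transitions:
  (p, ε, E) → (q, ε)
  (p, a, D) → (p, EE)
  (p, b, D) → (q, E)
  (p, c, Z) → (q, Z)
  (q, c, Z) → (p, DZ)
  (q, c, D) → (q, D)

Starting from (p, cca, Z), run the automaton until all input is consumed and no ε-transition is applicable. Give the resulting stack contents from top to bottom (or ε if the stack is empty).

(p, cca, Z)
  read c, top Z: go to q, push Z → (q, ca, Z)
  read c, top Z: go to p, push DZ → (p, a, DZ)
  read a, top D: go to p, push EE → (p, ε, EEZ)
  ε-move, top E: go to q, push ε → (q, ε, EZ)
All input consumed in state q with stack EZ.

EZ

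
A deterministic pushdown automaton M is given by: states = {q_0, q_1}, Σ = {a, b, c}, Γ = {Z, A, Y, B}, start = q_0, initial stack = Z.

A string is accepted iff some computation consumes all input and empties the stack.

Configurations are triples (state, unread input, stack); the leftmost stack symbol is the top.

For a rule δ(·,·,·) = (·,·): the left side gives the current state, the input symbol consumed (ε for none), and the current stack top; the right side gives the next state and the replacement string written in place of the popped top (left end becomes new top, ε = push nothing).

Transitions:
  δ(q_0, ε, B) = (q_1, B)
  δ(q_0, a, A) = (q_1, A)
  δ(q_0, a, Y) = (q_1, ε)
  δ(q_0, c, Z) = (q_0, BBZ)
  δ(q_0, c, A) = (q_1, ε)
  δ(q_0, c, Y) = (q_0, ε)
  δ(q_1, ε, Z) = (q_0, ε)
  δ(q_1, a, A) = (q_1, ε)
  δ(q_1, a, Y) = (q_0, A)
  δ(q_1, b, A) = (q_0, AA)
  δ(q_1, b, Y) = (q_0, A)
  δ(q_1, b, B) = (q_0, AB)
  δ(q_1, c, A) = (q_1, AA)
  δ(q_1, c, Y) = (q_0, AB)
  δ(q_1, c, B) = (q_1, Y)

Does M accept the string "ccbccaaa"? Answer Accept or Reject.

Accept

(q_0, ccbccaaa, Z)
  read c, top Z: go to q_0, push BBZ → (q_0, cbccaaa, BBZ)
  ε-move, top B: go to q_1, push B → (q_1, cbccaaa, BBZ)
  read c, top B: go to q_1, push Y → (q_1, bccaaa, YBZ)
  read b, top Y: go to q_0, push A → (q_0, ccaaa, ABZ)
  read c, top A: go to q_1, push ε → (q_1, caaa, BZ)
  read c, top B: go to q_1, push Y → (q_1, aaa, YZ)
  read a, top Y: go to q_0, push A → (q_0, aa, AZ)
  read a, top A: go to q_1, push A → (q_1, a, AZ)
  read a, top A: go to q_1, push ε → (q_1, ε, Z)
  ε-move, top Z: go to q_0, push ε → (q_0, ε, ε)
All input consumed and the stack is empty.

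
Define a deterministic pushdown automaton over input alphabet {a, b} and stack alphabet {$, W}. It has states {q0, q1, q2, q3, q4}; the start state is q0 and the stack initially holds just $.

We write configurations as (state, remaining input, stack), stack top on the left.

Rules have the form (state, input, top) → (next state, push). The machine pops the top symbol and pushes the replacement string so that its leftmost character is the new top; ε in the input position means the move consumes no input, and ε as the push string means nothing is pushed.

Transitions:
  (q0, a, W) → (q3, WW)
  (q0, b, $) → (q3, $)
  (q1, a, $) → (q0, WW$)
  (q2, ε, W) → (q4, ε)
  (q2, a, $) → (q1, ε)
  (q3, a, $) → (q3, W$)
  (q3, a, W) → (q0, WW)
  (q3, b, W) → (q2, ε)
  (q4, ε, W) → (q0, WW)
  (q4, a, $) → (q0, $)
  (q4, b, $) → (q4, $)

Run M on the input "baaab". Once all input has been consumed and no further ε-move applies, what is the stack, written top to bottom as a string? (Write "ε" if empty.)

WW$

(q0, baaab, $)
  read b, top $: go to q3, push $ → (q3, aaab, $)
  read a, top $: go to q3, push W$ → (q3, aab, W$)
  read a, top W: go to q0, push WW → (q0, ab, WW$)
  read a, top W: go to q3, push WW → (q3, b, WWW$)
  read b, top W: go to q2, push ε → (q2, ε, WW$)
  ε-move, top W: go to q4, push ε → (q4, ε, W$)
  ε-move, top W: go to q0, push WW → (q0, ε, WW$)
All input consumed in state q0 with stack WW$.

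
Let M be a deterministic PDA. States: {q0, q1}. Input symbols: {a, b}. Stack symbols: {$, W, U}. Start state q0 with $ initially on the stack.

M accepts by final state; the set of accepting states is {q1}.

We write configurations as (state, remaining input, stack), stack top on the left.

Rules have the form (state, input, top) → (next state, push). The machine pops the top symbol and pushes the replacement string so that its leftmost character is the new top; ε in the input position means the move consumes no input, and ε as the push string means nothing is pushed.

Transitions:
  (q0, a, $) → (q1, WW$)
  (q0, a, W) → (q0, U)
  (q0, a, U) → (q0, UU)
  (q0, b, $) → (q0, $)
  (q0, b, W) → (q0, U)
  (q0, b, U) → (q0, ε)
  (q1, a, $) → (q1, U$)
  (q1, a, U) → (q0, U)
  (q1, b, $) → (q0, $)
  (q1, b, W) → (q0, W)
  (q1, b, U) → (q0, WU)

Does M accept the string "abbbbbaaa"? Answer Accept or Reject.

(q0, abbbbbaaa, $)
  read a, top $: go to q1, push WW$ → (q1, bbbbbaaa, WW$)
  read b, top W: go to q0, push W → (q0, bbbbaaa, WW$)
  read b, top W: go to q0, push U → (q0, bbbaaa, UW$)
  read b, top U: go to q0, push ε → (q0, bbaaa, W$)
  read b, top W: go to q0, push U → (q0, baaa, U$)
  read b, top U: go to q0, push ε → (q0, aaa, $)
  read a, top $: go to q1, push WW$ → (q1, aa, WW$)
No transition applies at (q1, aa, WW$); input not fully consumed.

Reject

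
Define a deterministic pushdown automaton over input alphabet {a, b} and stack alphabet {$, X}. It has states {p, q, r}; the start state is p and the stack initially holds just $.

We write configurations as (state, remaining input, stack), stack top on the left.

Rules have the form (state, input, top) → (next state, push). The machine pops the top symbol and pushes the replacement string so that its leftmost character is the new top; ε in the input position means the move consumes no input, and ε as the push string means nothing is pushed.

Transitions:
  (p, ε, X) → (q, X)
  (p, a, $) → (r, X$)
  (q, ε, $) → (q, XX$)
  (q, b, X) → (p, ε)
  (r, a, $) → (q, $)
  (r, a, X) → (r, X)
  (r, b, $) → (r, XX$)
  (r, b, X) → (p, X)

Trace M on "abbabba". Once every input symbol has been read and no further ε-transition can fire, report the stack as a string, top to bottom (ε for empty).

(p, abbabba, $) ⊢ (r, bbabba, X$) ⊢ (p, babba, X$) ⊢ (q, babba, X$) ⊢ (p, abba, $) ⊢ (r, bba, X$) ⊢ (p, ba, X$) ⊢ (q, ba, X$) ⊢ (p, a, $) ⊢ (r, ε, X$)
All input consumed in state r with stack X$.

X$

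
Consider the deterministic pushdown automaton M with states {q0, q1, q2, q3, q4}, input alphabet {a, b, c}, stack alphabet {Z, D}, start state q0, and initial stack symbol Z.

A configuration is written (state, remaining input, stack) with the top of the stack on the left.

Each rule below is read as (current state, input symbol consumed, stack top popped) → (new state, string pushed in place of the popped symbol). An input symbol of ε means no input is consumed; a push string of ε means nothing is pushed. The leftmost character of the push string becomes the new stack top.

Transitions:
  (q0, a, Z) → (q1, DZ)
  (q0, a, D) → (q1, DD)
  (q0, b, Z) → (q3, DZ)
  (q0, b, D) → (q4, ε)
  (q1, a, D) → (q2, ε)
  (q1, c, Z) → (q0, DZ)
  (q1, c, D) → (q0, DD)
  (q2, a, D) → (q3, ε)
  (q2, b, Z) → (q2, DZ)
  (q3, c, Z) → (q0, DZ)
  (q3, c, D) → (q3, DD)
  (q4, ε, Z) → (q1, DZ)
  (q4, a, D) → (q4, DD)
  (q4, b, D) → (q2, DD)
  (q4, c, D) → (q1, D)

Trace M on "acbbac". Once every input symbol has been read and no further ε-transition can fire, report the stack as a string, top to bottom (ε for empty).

(q0, acbbac, Z) ⊢ (q1, cbbac, DZ) ⊢ (q0, bbac, DDZ) ⊢ (q4, bac, DZ) ⊢ (q2, ac, DDZ) ⊢ (q3, c, DZ) ⊢ (q3, ε, DDZ)
All input consumed in state q3 with stack DDZ.

DDZ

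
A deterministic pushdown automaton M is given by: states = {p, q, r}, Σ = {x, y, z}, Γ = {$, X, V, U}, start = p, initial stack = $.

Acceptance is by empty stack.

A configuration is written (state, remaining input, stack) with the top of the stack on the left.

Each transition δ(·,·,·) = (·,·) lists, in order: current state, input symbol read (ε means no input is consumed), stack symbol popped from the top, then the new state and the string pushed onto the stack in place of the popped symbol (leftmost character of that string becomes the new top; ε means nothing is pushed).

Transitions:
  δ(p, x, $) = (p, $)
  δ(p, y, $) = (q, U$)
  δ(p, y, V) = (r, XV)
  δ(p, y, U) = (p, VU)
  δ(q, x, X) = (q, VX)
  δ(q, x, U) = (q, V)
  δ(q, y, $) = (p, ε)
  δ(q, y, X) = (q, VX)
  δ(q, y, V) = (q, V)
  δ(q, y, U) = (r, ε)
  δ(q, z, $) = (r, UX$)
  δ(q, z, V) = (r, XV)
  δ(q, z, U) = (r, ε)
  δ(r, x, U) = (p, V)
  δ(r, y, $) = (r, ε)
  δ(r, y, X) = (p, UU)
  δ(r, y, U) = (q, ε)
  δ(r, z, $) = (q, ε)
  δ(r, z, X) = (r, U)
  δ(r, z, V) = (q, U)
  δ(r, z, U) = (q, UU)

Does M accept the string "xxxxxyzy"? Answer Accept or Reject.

Accept

(p, xxxxxyzy, $)
  read x, top $: go to p, push $ → (p, xxxxyzy, $)
  read x, top $: go to p, push $ → (p, xxxyzy, $)
  read x, top $: go to p, push $ → (p, xxyzy, $)
  read x, top $: go to p, push $ → (p, xyzy, $)
  read x, top $: go to p, push $ → (p, yzy, $)
  read y, top $: go to q, push U$ → (q, zy, U$)
  read z, top U: go to r, push ε → (r, y, $)
  read y, top $: go to r, push ε → (r, ε, ε)
All input consumed and the stack is empty.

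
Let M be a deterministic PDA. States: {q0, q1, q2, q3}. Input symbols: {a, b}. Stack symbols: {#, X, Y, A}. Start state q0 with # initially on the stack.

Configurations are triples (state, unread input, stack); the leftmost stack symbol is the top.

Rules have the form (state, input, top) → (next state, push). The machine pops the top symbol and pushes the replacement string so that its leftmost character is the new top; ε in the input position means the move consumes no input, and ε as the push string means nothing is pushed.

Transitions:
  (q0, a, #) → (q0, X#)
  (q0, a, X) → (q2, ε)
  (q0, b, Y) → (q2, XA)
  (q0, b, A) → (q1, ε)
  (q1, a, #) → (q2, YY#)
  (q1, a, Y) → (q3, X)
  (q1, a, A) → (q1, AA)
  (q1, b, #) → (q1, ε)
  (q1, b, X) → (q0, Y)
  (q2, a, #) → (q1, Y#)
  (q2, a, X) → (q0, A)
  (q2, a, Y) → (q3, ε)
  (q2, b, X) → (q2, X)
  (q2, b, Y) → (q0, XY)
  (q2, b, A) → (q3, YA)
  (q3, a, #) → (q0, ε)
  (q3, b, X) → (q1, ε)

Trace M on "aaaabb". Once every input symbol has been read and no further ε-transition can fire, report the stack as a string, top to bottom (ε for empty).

ε

(q0, aaaabb, #)
  read a, top #: go to q0, push X# → (q0, aaabb, X#)
  read a, top X: go to q2, push ε → (q2, aabb, #)
  read a, top #: go to q1, push Y# → (q1, abb, Y#)
  read a, top Y: go to q3, push X → (q3, bb, X#)
  read b, top X: go to q1, push ε → (q1, b, #)
  read b, top #: go to q1, push ε → (q1, ε, ε)
All input consumed in state q1 with stack ε.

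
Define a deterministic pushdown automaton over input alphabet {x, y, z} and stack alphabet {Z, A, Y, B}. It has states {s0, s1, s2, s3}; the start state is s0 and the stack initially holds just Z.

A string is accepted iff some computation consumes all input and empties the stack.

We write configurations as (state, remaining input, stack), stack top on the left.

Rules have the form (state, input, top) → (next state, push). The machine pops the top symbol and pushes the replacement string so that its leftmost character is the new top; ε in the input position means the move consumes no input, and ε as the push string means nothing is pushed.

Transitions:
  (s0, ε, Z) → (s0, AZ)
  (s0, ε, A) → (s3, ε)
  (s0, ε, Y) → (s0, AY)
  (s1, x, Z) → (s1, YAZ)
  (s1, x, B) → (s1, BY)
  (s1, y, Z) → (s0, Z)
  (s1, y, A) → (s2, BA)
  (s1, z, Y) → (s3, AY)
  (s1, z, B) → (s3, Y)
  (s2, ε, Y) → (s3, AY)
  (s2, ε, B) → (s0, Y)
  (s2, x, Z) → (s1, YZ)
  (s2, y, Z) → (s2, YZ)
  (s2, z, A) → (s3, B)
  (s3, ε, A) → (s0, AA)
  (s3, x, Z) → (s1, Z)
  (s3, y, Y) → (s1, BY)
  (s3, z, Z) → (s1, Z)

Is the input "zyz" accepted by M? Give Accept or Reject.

(s0, zyz, Z) ⊢ (s0, zyz, AZ) ⊢ (s3, zyz, Z) ⊢ (s1, yz, Z) ⊢ (s0, z, Z) ⊢ (s0, z, AZ) ⊢ (s3, z, Z) ⊢ (s1, ε, Z)
All input consumed; stack is Z, not empty, and no further ε-move applies.

Reject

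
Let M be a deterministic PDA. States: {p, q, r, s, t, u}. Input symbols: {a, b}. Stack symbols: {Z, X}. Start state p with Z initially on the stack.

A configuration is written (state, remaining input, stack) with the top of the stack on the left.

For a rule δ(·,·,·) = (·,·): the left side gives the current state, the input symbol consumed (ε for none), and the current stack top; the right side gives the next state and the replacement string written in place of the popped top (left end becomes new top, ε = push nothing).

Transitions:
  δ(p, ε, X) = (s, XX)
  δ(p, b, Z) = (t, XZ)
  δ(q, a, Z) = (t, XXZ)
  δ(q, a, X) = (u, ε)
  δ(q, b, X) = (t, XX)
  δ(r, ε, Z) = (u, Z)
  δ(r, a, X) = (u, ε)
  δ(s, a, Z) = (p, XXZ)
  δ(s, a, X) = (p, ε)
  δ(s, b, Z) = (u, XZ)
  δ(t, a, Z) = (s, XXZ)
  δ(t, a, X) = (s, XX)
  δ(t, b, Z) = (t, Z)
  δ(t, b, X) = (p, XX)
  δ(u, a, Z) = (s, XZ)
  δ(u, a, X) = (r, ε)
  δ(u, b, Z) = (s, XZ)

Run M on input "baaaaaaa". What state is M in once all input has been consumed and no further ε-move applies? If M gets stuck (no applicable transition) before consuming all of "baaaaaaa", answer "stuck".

s

(p, baaaaaaa, Z)
  read b, top Z: go to t, push XZ → (t, aaaaaaa, XZ)
  read a, top X: go to s, push XX → (s, aaaaaa, XXZ)
  read a, top X: go to p, push ε → (p, aaaaa, XZ)
  ε-move, top X: go to s, push XX → (s, aaaaa, XXZ)
  read a, top X: go to p, push ε → (p, aaaa, XZ)
  ε-move, top X: go to s, push XX → (s, aaaa, XXZ)
  read a, top X: go to p, push ε → (p, aaa, XZ)
  ε-move, top X: go to s, push XX → (s, aaa, XXZ)
  read a, top X: go to p, push ε → (p, aa, XZ)
  ε-move, top X: go to s, push XX → (s, aa, XXZ)
  read a, top X: go to p, push ε → (p, a, XZ)
  ε-move, top X: go to s, push XX → (s, a, XXZ)
  read a, top X: go to p, push ε → (p, ε, XZ)
  ε-move, top X: go to s, push XX → (s, ε, XXZ)
All input consumed; M is in state s.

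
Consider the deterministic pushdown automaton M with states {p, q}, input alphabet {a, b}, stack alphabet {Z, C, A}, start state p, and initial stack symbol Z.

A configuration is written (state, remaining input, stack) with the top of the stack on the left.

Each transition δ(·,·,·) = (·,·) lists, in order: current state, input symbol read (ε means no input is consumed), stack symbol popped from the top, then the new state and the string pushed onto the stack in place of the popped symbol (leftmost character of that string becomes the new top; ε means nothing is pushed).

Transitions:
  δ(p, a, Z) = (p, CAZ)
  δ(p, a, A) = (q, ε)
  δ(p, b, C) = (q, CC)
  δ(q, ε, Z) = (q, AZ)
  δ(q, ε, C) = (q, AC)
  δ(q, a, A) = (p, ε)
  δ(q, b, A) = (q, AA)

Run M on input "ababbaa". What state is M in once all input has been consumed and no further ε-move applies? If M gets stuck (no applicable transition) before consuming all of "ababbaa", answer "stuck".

(p, ababbaa, Z)
  read a, top Z: go to p, push CAZ → (p, babbaa, CAZ)
  read b, top C: go to q, push CC → (q, abbaa, CCAZ)
  ε-move, top C: go to q, push AC → (q, abbaa, ACCAZ)
  read a, top A: go to p, push ε → (p, bbaa, CCAZ)
  read b, top C: go to q, push CC → (q, baa, CCCAZ)
  ε-move, top C: go to q, push AC → (q, baa, ACCCAZ)
  read b, top A: go to q, push AA → (q, aa, AACCCAZ)
  read a, top A: go to p, push ε → (p, a, ACCCAZ)
  read a, top A: go to q, push ε → (q, ε, CCCAZ)
  ε-move, top C: go to q, push AC → (q, ε, ACCCAZ)
All input consumed; M is in state q.

q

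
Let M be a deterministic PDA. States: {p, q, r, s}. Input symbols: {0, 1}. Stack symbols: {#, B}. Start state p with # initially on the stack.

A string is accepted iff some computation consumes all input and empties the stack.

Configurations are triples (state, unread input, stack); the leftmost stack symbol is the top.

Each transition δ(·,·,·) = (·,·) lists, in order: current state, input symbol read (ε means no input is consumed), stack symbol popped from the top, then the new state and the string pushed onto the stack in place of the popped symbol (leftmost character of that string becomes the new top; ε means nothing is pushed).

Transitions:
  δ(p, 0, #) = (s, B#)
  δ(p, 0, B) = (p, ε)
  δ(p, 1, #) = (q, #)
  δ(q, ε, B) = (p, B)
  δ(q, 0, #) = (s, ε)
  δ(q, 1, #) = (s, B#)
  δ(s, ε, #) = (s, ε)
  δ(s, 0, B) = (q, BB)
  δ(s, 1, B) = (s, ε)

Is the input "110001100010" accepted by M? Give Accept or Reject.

Accept

(p, 110001100010, #)
  read 1, top #: go to q, push # → (q, 10001100010, #)
  read 1, top #: go to s, push B# → (s, 0001100010, B#)
  read 0, top B: go to q, push BB → (q, 001100010, BB#)
  ε-move, top B: go to p, push B → (p, 001100010, BB#)
  read 0, top B: go to p, push ε → (p, 01100010, B#)
  read 0, top B: go to p, push ε → (p, 1100010, #)
  read 1, top #: go to q, push # → (q, 100010, #)
  read 1, top #: go to s, push B# → (s, 00010, B#)
  read 0, top B: go to q, push BB → (q, 0010, BB#)
  ε-move, top B: go to p, push B → (p, 0010, BB#)
  read 0, top B: go to p, push ε → (p, 010, B#)
  read 0, top B: go to p, push ε → (p, 10, #)
  read 1, top #: go to q, push # → (q, 0, #)
  read 0, top #: go to s, push ε → (s, ε, ε)
All input consumed and the stack is empty.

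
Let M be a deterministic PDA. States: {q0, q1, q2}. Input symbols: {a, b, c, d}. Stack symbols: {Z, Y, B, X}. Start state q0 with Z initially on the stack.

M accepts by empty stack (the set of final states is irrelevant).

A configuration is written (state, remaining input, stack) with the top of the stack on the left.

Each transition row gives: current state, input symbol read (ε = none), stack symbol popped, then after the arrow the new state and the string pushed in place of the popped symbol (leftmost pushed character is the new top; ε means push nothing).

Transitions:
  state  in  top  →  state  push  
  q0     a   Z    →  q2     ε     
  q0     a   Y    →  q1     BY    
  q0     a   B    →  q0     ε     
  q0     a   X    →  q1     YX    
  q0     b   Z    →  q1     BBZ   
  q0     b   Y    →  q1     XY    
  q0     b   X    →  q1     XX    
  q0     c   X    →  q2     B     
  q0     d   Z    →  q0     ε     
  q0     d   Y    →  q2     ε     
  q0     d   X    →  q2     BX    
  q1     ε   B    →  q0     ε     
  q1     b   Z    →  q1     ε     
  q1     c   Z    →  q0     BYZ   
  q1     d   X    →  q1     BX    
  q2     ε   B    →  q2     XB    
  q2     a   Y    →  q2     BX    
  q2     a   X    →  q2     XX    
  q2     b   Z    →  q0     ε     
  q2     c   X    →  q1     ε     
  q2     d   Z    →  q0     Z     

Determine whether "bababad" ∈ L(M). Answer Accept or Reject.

(q0, bababad, Z) ⊢ (q1, ababad, BBZ) ⊢ (q0, ababad, BZ) ⊢ (q0, babad, Z) ⊢ (q1, abad, BBZ) ⊢ (q0, abad, BZ) ⊢ (q0, bad, Z) ⊢ (q1, ad, BBZ) ⊢ (q0, ad, BZ) ⊢ (q0, d, Z) ⊢ (q0, ε, ε)
All input consumed and the stack is empty.

Accept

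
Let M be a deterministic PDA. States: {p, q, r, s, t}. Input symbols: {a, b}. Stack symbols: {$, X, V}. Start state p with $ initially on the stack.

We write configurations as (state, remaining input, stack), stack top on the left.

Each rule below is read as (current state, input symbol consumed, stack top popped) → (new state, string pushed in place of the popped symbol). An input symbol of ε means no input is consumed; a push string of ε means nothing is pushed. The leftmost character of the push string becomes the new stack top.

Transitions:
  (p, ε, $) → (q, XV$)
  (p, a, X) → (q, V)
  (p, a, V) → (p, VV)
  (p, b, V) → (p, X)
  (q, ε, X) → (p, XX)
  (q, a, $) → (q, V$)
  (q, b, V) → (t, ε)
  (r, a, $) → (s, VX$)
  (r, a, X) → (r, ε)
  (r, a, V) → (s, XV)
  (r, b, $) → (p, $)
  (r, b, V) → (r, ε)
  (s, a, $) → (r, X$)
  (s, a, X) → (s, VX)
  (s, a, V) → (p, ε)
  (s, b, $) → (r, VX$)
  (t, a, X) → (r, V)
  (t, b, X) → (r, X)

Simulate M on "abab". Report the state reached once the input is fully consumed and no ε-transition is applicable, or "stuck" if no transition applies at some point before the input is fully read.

(p, abab, $) ⊢ (q, abab, XV$) ⊢ (p, abab, XXV$) ⊢ (q, bab, VXV$) ⊢ (t, ab, XV$) ⊢ (r, b, VV$) ⊢ (r, ε, V$)
All input consumed; M is in state r.

r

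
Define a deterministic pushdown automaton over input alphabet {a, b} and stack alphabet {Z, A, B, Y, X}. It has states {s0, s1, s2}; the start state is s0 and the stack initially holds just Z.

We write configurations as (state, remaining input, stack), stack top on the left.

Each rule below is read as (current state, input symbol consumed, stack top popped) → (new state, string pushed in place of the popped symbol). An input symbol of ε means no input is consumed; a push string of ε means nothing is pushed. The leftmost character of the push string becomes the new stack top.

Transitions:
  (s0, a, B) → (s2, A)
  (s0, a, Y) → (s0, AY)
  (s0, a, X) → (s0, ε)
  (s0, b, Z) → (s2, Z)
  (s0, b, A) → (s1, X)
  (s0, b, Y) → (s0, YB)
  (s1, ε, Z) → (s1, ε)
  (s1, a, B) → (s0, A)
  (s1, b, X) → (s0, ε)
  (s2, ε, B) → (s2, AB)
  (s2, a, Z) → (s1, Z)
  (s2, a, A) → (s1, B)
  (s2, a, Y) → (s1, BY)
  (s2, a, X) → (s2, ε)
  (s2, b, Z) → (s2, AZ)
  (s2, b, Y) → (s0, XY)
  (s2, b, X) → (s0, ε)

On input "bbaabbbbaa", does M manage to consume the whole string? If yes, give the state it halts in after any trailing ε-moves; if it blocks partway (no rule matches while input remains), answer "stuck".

(s0, bbaabbbbaa, Z) ⊢ (s2, baabbbbaa, Z) ⊢ (s2, aabbbbaa, AZ) ⊢ (s1, abbbbaa, BZ) ⊢ (s0, bbbbaa, AZ) ⊢ (s1, bbbaa, XZ) ⊢ (s0, bbaa, Z) ⊢ (s2, baa, Z) ⊢ (s2, aa, AZ) ⊢ (s1, a, BZ) ⊢ (s0, ε, AZ)
All input consumed; M is in state s0.

s0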